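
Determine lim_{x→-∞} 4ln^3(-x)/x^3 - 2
The quotient is an ∞/∞ indeterminate form as x → -∞.
Compare growth rates of the dominant terms (exponentials ≫ polynomials ≫ logarithms), or apply L'Hôpital's rule; the quotient → 0.
Adding the constant: 0 - 2 = -2. Limit = -2.

Final answer: -2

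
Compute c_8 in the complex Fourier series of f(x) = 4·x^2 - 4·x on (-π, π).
Compute the real Fourier coefficients first: a_8 = 1/4, b_8 = 1.
Then c_8 = (a_8 − i·b_8)/2 = 1/8 - i/2.

Final answer: 1/8 - i/2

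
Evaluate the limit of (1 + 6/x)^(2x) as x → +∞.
As x → +∞: write (1 + 6/x)^(2x) = ((1 + 6/x)^x)^2 → (e^6)^2 = e^12.
Limit = e^(12).

Final answer: e^(12)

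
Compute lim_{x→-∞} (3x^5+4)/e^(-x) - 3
The quotient is an ∞/∞ indeterminate form as x → -∞.
Compare growth rates of the dominant terms (exponentials ≫ polynomials ≫ logarithms), or apply L'Hôpital's rule; the quotient → 0.
Adding the constant: 0 - 3 = -3. Limit = -3.

Final answer: -3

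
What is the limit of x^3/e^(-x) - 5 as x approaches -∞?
The quotient is an ∞/∞ indeterminate form as x → -∞.
Compare growth rates of the dominant terms (exponentials ≫ polynomials ≫ logarithms), or apply L'Hôpital's rule; the quotient → 0.
Adding the constant: 0 - 5 = -5. Limit = -5.

Final answer: -5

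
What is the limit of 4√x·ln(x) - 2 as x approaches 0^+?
The product is a 0·∞ indeterminate form at x → 0⁺.
Rewrite the product as 4·ln(x) / x^(-1/2) and apply L'Hôpital, or use the standard hierarchy x^(-1/2) ≫ |ln x| as x → 0⁺.
The indeterminate product → 0, so the limit = -2.

Final answer: -2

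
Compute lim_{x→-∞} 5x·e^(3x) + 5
The product is a 0·∞ indeterminate form at x → -∞.
Rewrite the product as 5x / e^(-3x) (an ∞/∞ form) and apply L'Hôpital, or use the standard hierarchy e^(3|x|) ≫ |x| as x → -∞.
The indeterminate product → 0, so the limit = 5.

Final answer: 5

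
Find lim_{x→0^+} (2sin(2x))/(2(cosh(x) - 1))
Both numerator and denominator → 0 as x → 0^+; this is a 0/0 indeterminate form.
Expand each to leading order near x = 0: numerator ~ 4·x, denominator ~ x^2.
The limit of the ratio is ∞.

Final answer: ∞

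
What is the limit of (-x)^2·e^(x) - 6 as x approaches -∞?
The product is a 0·∞ indeterminate form at x → -∞.
Rewrite the product as (-x)^2 / e^(-x) (an ∞/∞ form) and apply L'Hôpital, or use the standard hierarchy e^(|x|) ≫ |(-x)^2| as x → -∞.
The indeterminate product → 0, so the limit = -6.

Final answer: -6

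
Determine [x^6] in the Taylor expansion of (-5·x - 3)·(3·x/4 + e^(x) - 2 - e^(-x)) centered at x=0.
Expand to order 6: (-5·x - 3)·(3·x/4 + e^(x) - 2 - e^(-x)) = -x^6/12 - x^5/20 - 5·x^4/3 - x^3 - 55·x^2/4 + 7·x/4 + 6 + O(x^7).
The coefficient of x^6 is -1/12.

Final answer: -1/12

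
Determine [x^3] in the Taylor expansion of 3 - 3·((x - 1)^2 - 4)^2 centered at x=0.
Expand to order 3: 3 - 3·((x - 1)^2 - 4)^2 = 12·x^3 + 6·x^2 - 36·x - 24 + O(x^4).
The coefficient of x^3 is 12.

Final answer: 12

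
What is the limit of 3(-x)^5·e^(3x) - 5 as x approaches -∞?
The product is a 0·∞ indeterminate form at x → -∞.
Rewrite the product as 3(-x)^5 / e^(-3x) (an ∞/∞ form) and apply L'Hôpital, or use the standard hierarchy e^(3|x|) ≫ |(-x)^5| as x → -∞.
The indeterminate product → 0, so the limit = -5.

Final answer: -5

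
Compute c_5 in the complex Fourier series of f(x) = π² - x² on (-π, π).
Compute the real Fourier coefficients first: a_5 = 4/25, b_5 = 0.
Then c_5 = (a_5 − i·b_5)/2 = 2/25.

Final answer: 2/25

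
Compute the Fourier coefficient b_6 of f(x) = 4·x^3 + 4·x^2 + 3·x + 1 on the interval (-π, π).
b_6 = (1/π) ∫_{-π}^{π} f(x)·sin(6x) dx.
Evaluate the integral (use parity and integration by parts as needed): b_6 = -4·π^2/3 - 7/9.

Final answer: -4·π^2/3 - 7/9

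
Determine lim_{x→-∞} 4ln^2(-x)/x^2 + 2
The quotient is an ∞/∞ indeterminate form as x → -∞.
Compare growth rates of the dominant terms (exponentials ≫ polynomials ≫ logarithms), or apply L'Hôpital's rule; the quotient → 0.
Adding the constant: 0 + 2 = 2. Limit = 2.

Final answer: 2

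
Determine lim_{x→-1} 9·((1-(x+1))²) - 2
Direct substitution at x = -1 gives 7.

Final answer: 7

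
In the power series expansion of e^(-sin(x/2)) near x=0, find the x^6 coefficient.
Expand to order 6: e^(-sin(x/2)) = -x^6/15360 + x^5/480 - x^4/128 + x^2/8 - x/2 + 1 + O(x^7).
The coefficient of x^6 is -1/15360.

Final answer: -1/15360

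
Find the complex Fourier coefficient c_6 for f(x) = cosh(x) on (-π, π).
Compute the real Fourier coefficients first: a_6 = 2·sinh(π)/(37·π), b_6 = 0.
Then c_6 = (a_6 − i·b_6)/2 = sinh(π)/(37·π).

Final answer: sinh(π)/(37·π)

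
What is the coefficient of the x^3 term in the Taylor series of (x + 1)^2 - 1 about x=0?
Expand to order 3: (x + 1)^2 - 1 = x^2 + 2·x + O(x^4).
The coefficient of x^3 is 0.

Final answer: 0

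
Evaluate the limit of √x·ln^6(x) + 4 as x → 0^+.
The product is a 0·∞ indeterminate form at x → 0⁺.
Rewrite the product as ln^6(x) / x^(-1/2) and apply L'Hôpital, or use the standard hierarchy x^(-1/2) ≫ |ln x|^6 as x → 0⁺.
The indeterminate product → 0, so the limit = 4.

Final answer: 4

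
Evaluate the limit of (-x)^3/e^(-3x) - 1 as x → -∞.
The quotient is an ∞/∞ indeterminate form as x → -∞.
Compare growth rates of the dominant terms (exponentials ≫ polynomials ≫ logarithms), or apply L'Hôpital's rule; the quotient → 0.
Adding the constant: 0 - 1 = -1. Limit = -1.

Final answer: -1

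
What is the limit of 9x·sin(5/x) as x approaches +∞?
As x → +∞: let u = 5/x → 0⁺; then 9·x·sin(5/x) = 9·5·sin(u)/u → 9·5·1 = 45.
Limit = 45.

Final answer: 45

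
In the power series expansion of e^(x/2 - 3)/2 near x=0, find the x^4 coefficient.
Expand to order 4: e^(x/2 - 3)/2 = x^4·e^(-3)/768 + x^3·e^(-3)/96 + x^2·e^(-3)/16 + x·e^(-3)/4 + e^(-3)/2 + O(x^5).
The coefficient of x^4 is e^(-3)/768.

Final answer: e^(-3)/768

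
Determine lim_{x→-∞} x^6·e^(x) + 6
The product is a 0·∞ indeterminate form at x → -∞.
Rewrite the product as x^6 / e^(-x) (an ∞/∞ form) and apply L'Hôpital, or use the standard hierarchy e^(|x|) ≫ |x^6| as x → -∞.
The indeterminate product → 0, so the limit = 6.

Final answer: 6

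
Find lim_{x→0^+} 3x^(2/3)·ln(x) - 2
The product is a 0·∞ indeterminate form at x → 0⁺.
Rewrite the product as 3·ln(x) / x^(-2/3) and apply L'Hôpital, or use the standard hierarchy x^(-2/3) ≫ |ln x| as x → 0⁺.
The indeterminate product → 0, so the limit = -2.

Final answer: -2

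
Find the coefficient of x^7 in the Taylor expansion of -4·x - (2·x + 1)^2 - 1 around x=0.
Expand to order 7: -4·x - (2·x + 1)^2 - 1 = -4·x^2 - 8·x - 2 + O(x^8).
The coefficient of x^7 is 0.

Final answer: 0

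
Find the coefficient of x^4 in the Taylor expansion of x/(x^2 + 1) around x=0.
Expand to order 4: x/(x^2 + 1) = -x^3 + x + O(x^5).
The coefficient of x^4 is 0.

Final answer: 0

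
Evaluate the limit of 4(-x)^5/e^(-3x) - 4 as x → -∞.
The quotient is an ∞/∞ indeterminate form as x → -∞.
Compare growth rates of the dominant terms (exponentials ≫ polynomials ≫ logarithms), or apply L'Hôpital's rule; the quotient → 0.
Adding the constant: 0 - 4 = -4. Limit = -4.

Final answer: -4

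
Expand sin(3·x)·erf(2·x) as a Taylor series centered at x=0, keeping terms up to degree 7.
513·x^6/(10·√(π)) - 34·x^4/√(π) + 12·x^2/√(π)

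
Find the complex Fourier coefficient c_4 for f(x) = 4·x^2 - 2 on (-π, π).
Compute the real Fourier coefficients first: a_4 = 1, b_4 = 0.
Then c_4 = (a_4 − i·b_4)/2 = 1/2.

Final answer: 1/2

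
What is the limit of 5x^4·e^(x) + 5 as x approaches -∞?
The product is a 0·∞ indeterminate form at x → -∞.
Rewrite the product as 5x^4 / e^(-x) (an ∞/∞ form) and apply L'Hôpital, or use the standard hierarchy e^(|x|) ≫ |x^4| as x → -∞.
The indeterminate product → 0, so the limit = 5.

Final answer: 5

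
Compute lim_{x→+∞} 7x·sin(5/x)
As x → +∞: let u = 5/x → 0⁺; then 7·x·sin(5/x) = 7·5·sin(u)/u → 7·5·1 = 35.
Limit = 35.

Final answer: 35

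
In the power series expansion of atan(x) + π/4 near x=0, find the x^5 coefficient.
Expand to order 5: atan(x) + π/4 = x^5/5 - x^3/3 + x + π/4 + O(x^6).
The coefficient of x^5 is 1/5.

Final answer: 1/5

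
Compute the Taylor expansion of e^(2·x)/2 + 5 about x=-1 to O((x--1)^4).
(1 + 10·e^(2))·e^(-2)/2 + e^(-2)·(x + 1) + e^(-2)·(x + 1)^2 + 2·e^(-2)·(x + 1)^3/3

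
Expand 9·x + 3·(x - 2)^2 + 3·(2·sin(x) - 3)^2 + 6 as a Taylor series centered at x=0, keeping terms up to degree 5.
-3·x^5/10 - 4·x^4 + 6·x^3 + 15·x^2 - 39·x + 45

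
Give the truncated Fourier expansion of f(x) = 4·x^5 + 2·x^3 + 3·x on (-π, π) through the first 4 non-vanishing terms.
(-156·π^2 + 8·π^4 + 942)·sin(x) + (-4·π^4 - 30 + 18·π^2)·sin(2·x) + (-124·π^2/27 + 410/81 + 8·π^4/3)·sin(3·x) + (-2·π^4 - 33/16 + 3·π^2/2)·sin(4·x)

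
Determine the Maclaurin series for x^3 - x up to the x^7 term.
x^3 - x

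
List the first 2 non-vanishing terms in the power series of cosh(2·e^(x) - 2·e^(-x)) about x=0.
8·x^2 + 1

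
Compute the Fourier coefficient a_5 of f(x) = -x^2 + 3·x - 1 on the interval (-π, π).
a_5 = (1/π) ∫_{-π}^{π} f(x)·cos(5x) dx.
Evaluate the integral (use parity and integration by parts as needed): a_5 = 4/25.

Final answer: 4/25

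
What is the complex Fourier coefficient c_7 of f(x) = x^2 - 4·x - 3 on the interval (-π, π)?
Compute the real Fourier coefficients first: a_7 = -4/49, b_7 = -8/7.
Then c_7 = (a_7 − i·b_7)/2 = -2/49 + 4·i/7.

Final answer: -2/49 + 4·i/7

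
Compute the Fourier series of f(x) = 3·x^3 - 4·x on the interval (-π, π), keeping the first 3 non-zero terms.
(-44 + 6·π^2)·sin(x) + (17/2 - 3·π^2)·sin(2·x) + (-4 + 2·π^2)·sin(3·x)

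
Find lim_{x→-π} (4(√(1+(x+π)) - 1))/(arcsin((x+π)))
Both numerator and denominator → 0 as x → -π; this is a 0/0 indeterminate form.
Expand each to leading order near x = -π: numerator ~ 2·(x + π), denominator ~ (x + π).
The limit of the ratio is 2.

Final answer: 2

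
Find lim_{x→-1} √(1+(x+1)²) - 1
Direct substitution at x = -1 gives 0.

Final answer: 0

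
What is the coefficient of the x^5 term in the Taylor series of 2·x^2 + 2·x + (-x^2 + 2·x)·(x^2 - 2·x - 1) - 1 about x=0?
Expand to order 5: 2·x^2 + 2·x + (-x^2 + 2·x)·(x^2 - 2·x - 1) - 1 = -x^4 + 4·x^3 - x^2 - 1 + O(x^6).
The coefficient of x^5 is 0.

Final answer: 0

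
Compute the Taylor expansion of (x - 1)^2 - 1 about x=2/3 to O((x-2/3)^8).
-8/9 - 2·(x - 2/3)/3 + (x - 2/3)^2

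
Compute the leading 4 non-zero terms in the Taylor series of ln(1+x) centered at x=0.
-x^4/4 + x^3/3 - x^2/2 + x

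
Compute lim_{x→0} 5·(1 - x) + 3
Direct substitution at x = 0 gives 8.

Final answer: 8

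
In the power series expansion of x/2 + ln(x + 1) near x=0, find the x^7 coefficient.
Expand to order 7: x/2 + ln(x + 1) = x^7/7 - x^6/6 + x^5/5 - x^4/4 + x^3/3 - x^2/2 + 3·x/2 + O(x^8).
The coefficient of x^7 is 1/7.

Final answer: 1/7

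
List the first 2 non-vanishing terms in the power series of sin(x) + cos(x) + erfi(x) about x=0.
x·(1 + 2/√(π)) + 1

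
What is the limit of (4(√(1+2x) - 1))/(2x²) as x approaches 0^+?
Both numerator and denominator → 0 as x → 0^+; this is a 0/0 indeterminate form.
Expand each to leading order near x = 0: numerator ~ 4·x, denominator ~ 2·x^2.
The limit of the ratio is ∞.

Final answer: ∞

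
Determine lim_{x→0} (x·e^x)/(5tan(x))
Both numerator and denominator → 0 as x → 0; this is a 0/0 indeterminate form.
Expand each to leading order near x = 0: numerator ~ x, denominator ~ 5·x.
The limit of the ratio is 1/5.

Final answer: 1/5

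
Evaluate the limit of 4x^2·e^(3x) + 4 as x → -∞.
The product is a 0·∞ indeterminate form at x → -∞.
Rewrite the product as 4x^2 / e^(-3x) (an ∞/∞ form) and apply L'Hôpital, or use the standard hierarchy e^(3|x|) ≫ |x^2| as x → -∞.
The indeterminate product → 0, so the limit = 4.

Final answer: 4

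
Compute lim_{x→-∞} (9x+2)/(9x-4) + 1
Evaluate the dominant behaviour as x → -∞; each term tends to a finite value or vanishes.
Limit = 2.

Final answer: 2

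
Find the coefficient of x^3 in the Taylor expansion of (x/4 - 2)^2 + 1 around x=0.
Expand to order 3: (x/4 - 2)^2 + 1 = x^2/16 - x + 5 + O(x^4).
The coefficient of x^3 is 0.

Final answer: 0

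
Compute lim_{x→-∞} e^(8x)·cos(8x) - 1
Evaluate the dominant behaviour as x → -∞; each term tends to a finite value or vanishes.
Limit = -1.

Final answer: -1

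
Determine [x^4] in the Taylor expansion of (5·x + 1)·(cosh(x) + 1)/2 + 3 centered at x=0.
Expand to order 4: (5·x + 1)·(cosh(x) + 1)/2 + 3 = x^4/48 + 5·x^3/4 + x^2/4 + 5·x + 4 + O(x^5).
The coefficient of x^4 is 1/48.

Final answer: 1/48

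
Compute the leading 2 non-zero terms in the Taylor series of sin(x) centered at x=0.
-x^3/6 + x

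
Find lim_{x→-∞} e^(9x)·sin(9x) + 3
Evaluate the dominant behaviour as x → -∞; each term tends to a finite value or vanishes.
Limit = 3.

Final answer: 3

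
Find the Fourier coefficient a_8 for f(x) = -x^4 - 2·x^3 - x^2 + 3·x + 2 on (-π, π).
a_8 = (1/π) ∫_{-π}^{π} f(x)·cos(8x) dx.
Evaluate the integral (use parity and integration by parts as needed): a_8 = -π^2/8 - 13/256.

Final answer: -π^2/8 - 13/256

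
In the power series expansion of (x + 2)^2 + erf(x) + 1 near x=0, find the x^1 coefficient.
Expand to order 1: (x + 2)^2 + erf(x) + 1 = x·(2/√(π) + 4) + 5 + O(x^2).
The coefficient of x^1 is 2/√(π) + 4.

Final answer: 2/√(π) + 4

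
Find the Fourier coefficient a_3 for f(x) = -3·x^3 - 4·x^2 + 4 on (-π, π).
a_3 = (1/π) ∫_{-π}^{π} f(x)·cos(3x) dx.
Evaluate the integral (use parity and integration by parts as needed): a_3 = 16/9.

Final answer: 16/9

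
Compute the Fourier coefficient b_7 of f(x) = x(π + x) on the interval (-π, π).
b_7 = (1/π) ∫_{-π}^{π} f(x)·sin(7x) dx.
Evaluate the integral (use parity and integration by parts as needed): b_7 = 2·π/7.

Final answer: 2·π/7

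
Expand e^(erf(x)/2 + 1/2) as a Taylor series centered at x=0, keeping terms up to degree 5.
x^5·(-e^(1/2)/(6·π^(3/2)) + e^(1/2)/(120·π^(5/2)) + e^(1/2)/(10·√(π))) + x^4·(-e^(1/2)/(3·π) + e^(1/2)/(24·π^2)) + x^3·(-e^(1/2)/(3·√(π)) + e^(1/2)/(6·π^(3/2))) + x^2·e^(1/2)/(2·π) + x·e^(1/2)/√(π) + e^(1/2)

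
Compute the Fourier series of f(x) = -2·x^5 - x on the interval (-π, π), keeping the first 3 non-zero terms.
(-482 - 4·π^4 + 80·π^2)·sin(x) + (-10·π^2 + 16 + 2·π^4)·sin(2·x) + (-4·π^4/3 - 214/81 + 80·π^2/27)·sin(3·x)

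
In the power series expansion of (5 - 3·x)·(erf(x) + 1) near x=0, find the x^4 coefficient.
Expand to order 4: (5 - 3·x)·(erf(x) + 1) = 2·x^4/√(π) - 10·x^3/(3·√(π)) - 6·x^2/√(π) + x·(-3 + 10/√(π)) + 5 + O(x^5).
The coefficient of x^4 is 2/√(π).

Final answer: 2/√(π)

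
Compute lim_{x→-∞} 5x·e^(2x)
This is a 0·∞ indeterminate form at x → -∞.
Rewrite the product as 5x / e^(-2x) (an ∞/∞ form) and apply L'Hôpital, or use the standard hierarchy e^(2|x|) ≫ |x| as x → -∞.
The indeterminate product → 0, so the limit = 0.

Final answer: 0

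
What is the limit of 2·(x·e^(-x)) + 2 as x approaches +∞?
Evaluate the dominant behaviour as x → +∞; each term tends to a finite value or vanishes.
Limit = 2.

Final answer: 2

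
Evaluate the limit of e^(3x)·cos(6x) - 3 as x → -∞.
Evaluate the dominant behaviour as x → -∞; each term tends to a finite value or vanishes.
Limit = -3.

Final answer: -3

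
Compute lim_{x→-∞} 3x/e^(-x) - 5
The quotient is an ∞/∞ indeterminate form as x → -∞.
Compare growth rates of the dominant terms (exponentials ≫ polynomials ≫ logarithms), or apply L'Hôpital's rule; the quotient → 0.
Adding the constant: 0 - 5 = -5. Limit = -5.

Final answer: -5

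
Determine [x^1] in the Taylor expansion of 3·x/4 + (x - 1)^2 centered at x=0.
Expand to order 1: 3·x/4 + (x - 1)^2 = 1 - 5·x/4 + O(x^2).
The coefficient of x^1 is -5/4.

Final answer: -5/4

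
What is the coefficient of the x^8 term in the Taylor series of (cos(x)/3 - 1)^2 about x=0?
Expand to order 8: (cos(x)/3 - 1)^2 = 61·x^8/181440 - 13·x^6/3240 + x^4/108 + 2·x^2/9 + 4/9 + O(x^9).
The coefficient of x^8 is 61/181440.

Final answer: 61/181440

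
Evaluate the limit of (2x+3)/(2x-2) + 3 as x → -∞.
Evaluate the dominant behaviour as x → -∞; each term tends to a finite value or vanishes.
Limit = 4.

Final answer: 4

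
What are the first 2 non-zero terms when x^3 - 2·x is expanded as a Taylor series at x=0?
x^3 - 2·x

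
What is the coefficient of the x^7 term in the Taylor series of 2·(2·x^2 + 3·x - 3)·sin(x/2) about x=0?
Expand to order 7: 2·(2·x^2 + 3·x - 3)·sin(x/2) = 113·x^7/107520 + x^6/640 - 163·x^5/1920 - x^4/8 + 17·x^3/8 + 3·x^2 - 3·x + O(x^8).
The coefficient of x^7 is 113/107520.

Final answer: 113/107520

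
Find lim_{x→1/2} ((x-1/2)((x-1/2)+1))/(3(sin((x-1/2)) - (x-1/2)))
Both numerator and denominator → 0 as x → 1/2; this is a 0/0 indeterminate form.
Expand each to leading order near x = 1/2: numerator ~ (x - 1/2), denominator ~ -(x - 1/2)^3/2.
The limit of the ratio is -∞.

Final answer: -∞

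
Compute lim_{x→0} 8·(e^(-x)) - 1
Direct substitution at x = 0 gives 7.

Final answer: 7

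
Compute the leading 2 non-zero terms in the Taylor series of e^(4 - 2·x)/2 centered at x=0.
-x·e^(4) + e^(4)/2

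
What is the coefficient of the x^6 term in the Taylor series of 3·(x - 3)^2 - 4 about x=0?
Expand to order 6: 3·(x - 3)^2 - 4 = 3·x^2 - 18·x + 23 + O(x^7).
The coefficient of x^6 is 0.

Final answer: 0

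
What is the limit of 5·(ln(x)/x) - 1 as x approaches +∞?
Evaluate the dominant behaviour as x → +∞; each term tends to a finite value or vanishes.
Limit = -1.

Final answer: -1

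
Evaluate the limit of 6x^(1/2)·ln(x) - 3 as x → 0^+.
The product is a 0·∞ indeterminate form at x → 0⁺.
Rewrite the product as 6·ln(x) / x^(-1/2) and apply L'Hôpital, or use the standard hierarchy x^(-1/2) ≫ |ln x| as x → 0⁺.
The indeterminate product → 0, so the limit = -3.

Final answer: -3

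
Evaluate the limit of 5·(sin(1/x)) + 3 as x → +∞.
Evaluate the dominant behaviour as x → +∞; each term tends to a finite value or vanishes.
Limit = 3.

Final answer: 3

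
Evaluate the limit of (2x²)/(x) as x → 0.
Both numerator and denominator → 0 as x → 0; this is a 0/0 indeterminate form.
Expand each to leading order near x = 0: numerator ~ 2·x^2, denominator ~ x.
The limit of the ratio is 0.

Final answer: 0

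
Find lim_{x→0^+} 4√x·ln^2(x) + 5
The product is a 0·∞ indeterminate form at x → 0⁺.
Rewrite the product as 4·ln^2(x) / x^(-1/2) and apply L'Hôpital, or use the standard hierarchy x^(-1/2) ≫ |ln x|^2 as x → 0⁺.
The indeterminate product → 0, so the limit = 5.

Final answer: 5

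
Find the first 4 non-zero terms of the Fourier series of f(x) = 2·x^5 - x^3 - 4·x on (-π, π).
(-82·π^2 + 4·π^4 + 484)·sin(x) + (-2·π^4 - 25/2 + 11·π^2)·sin(2·x) + (-98·π^2/27 - 20/81 + 4·π^4/3)·sin(3·x) + (-π^4 + 43/32 + 7·π^2/4)·sin(4·x)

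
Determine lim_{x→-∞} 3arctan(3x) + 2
Evaluate the dominant behaviour as x → -∞; each term tends to a finite value or vanishes.
Limit = 2 - 3·π/2.

Final answer: 2 - 3·π/2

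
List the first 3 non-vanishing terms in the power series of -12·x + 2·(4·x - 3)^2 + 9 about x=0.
32·x^2 - 60·x + 27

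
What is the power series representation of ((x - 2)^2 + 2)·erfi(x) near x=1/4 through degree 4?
81·erfi(1/4)/16 + (-28·√(π)·erfi(1/4) + 81·e^(1/16))·(x - 1/4)/(8·√(π)) + (-143·e^(1/16) + 32·√(π)·erfi(1/4))·(x - 1/4)^2/(32·√(π)) + 259·e^(1/16)·(x - 1/4)^3/(64·√(π)) - 413·e^(1/16)·(x - 1/4)^4/(512·√(π))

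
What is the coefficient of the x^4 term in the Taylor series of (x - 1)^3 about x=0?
Expand to order 4: (x - 1)^3 = x^3 - 3·x^2 + 3·x - 1 + O(x^5).
The coefficient of x^4 is 0.

Final answer: 0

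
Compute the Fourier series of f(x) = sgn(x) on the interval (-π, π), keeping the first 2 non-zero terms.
4·sin(x)/π + 4·sin(3·x)/(3·π)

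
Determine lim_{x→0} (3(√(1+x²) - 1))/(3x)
Both numerator and denominator → 0 as x → 0; this is a 0/0 indeterminate form.
Expand each to leading order near x = 0: numerator ~ 3·x^2/2, denominator ~ 3·x.
The limit of the ratio is 0.

Final answer: 0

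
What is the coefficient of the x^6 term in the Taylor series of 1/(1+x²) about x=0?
Expand to order 6: 1/(1+x²) = -x^6 + x^4 - x^2 + 1 + O(x^7).
The coefficient of x^6 is -1.

Final answer: -1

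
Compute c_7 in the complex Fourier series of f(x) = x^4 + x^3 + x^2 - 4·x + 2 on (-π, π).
Compute the real Fourier coefficients first: a_7 = -8·π^2/49 - 148/2401, b_7 = -404/343 + 2·π^2/7.
Then c_7 = (a_7 − i·b_7)/2 = -4·π^2/49 - 74/2401 - i·π^2/7 + 202·i/343.

Final answer: -4·π^2/49 - 74/2401 - i·π^2/7 + 202·i/343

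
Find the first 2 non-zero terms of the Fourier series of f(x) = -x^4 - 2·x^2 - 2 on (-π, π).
(-40 + 8·π^2)·cos(x) - π^4/5 - 2·π^2/3 - 2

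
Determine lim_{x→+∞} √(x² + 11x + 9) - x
This is an ∞ − ∞ indeterminate form.
Multiply and divide by the conjugate √(x²+11x + 9) + x; the x² terms cancel, leaving (11x + 9)/(√(x²+11x + 9)+x) → 11/2.
Limit = 11/2.

Final answer: 11/2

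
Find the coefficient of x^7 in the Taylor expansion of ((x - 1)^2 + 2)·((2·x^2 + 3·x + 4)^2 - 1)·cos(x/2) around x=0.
Expand to order 7: ((x - 1)^2 + 2)·((2·x^2 + 3·x + 4)^2 - 1)·cos(x/2) = -3647·x^7/7680 + 2543·x^6/1024 + 183·x^5/64 + 1007·x^4/128 + 19·x^3/4 + 291·x^2/8 + 42·x + 45 + O(x^8).
The coefficient of x^7 is -3647/7680.

Final answer: -3647/7680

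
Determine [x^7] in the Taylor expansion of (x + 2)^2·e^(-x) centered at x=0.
Expand to order 7: (x + 2)^2·e^(-x) = -x^7/280 + x^6/72 - x^5/30 + x^3/3 - x^2 + 4 + O(x^8).
The coefficient of x^7 is -1/280.

Final answer: -1/280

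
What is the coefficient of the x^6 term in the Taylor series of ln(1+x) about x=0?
Expand to order 6: ln(1+x) = -x^6/6 + x^5/5 - x^4/4 + x^3/3 - x^2/2 + x + O(x^7).
The coefficient of x^6 is -1/6.

Final answer: -1/6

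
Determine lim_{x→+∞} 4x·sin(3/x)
As x → +∞: let u = 3/x → 0⁺; then 4·x·sin(3/x) = 4·3·sin(u)/u → 4·3·1 = 12.
Limit = 12.

Final answer: 12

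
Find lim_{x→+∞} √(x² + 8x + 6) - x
This is an ∞ − ∞ indeterminate form.
Multiply and divide by the conjugate √(x²+8x + 6) + x; the x² terms cancel, leaving (8x + 6)/(√(x²+8x + 6)+x) → 8/2 = 4.
Limit = 4.

Final answer: 4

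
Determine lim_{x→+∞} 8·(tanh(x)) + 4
Evaluate the dominant behaviour as x → +∞; each term tends to a finite value or vanishes.
Limit = 12.

Final answer: 12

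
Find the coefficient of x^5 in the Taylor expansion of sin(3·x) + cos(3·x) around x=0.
Expand to order 5: sin(3·x) + cos(3·x) = 81·x^5/40 + 27·x^4/8 - 9·x^3/2 - 9·x^2/2 + 3·x + 1 + O(x^6).
The coefficient of x^5 is 81/40.

Final answer: 81/40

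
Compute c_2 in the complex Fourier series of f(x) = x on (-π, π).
Compute the real Fourier coefficients first: a_2 = 0, b_2 = -1.
Then c_2 = (a_2 − i·b_2)/2 = i/2.

Final answer: i/2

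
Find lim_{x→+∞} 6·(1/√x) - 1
Evaluate the dominant behaviour as x → +∞; each term tends to a finite value or vanishes.
Limit = -1.

Final answer: -1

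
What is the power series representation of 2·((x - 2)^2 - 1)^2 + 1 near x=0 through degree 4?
2·x^4 - 16·x^3 + 44·x^2 - 48·x + 19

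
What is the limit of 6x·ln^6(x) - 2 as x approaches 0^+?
The product is a 0·∞ indeterminate form at x → 0⁺.
Rewrite the product as 6·ln^6(x) / x^(-1) and apply L'Hôpital, or use the standard hierarchy x^(-1) ≫ |ln x|^6 as x → 0⁺.
The indeterminate product → 0, so the limit = -2.

Final answer: -2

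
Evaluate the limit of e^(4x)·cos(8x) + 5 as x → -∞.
Evaluate the dominant behaviour as x → -∞; each term tends to a finite value or vanishes.
Limit = 5.

Final answer: 5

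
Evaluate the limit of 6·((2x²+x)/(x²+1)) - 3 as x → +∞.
Evaluate the dominant behaviour as x → +∞; each term tends to a finite value or vanishes.
Limit = 9.

Final answer: 9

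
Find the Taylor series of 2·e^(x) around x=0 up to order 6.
x^6/360 + x^5/60 + x^4/12 + x^3/3 + x^2 + 2·x + 2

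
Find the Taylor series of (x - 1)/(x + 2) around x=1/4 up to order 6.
-1/3 + 16·(x - 1/4)/27 - 64·(x - 1/4)^2/243 + 256·(x - 1/4)^3/2187 - 1024·(x - 1/4)^4/19683 + 4096·(x - 1/4)^5/177147 - 16384·(x - 1/4)^6/1594323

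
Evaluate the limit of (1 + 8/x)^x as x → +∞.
As x → +∞: this is the defining limit (1 + 8/x)^x → e^8.
Limit = e^(8).

Final answer: e^(8)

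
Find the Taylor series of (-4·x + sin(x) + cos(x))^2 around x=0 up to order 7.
-x^7/70 - x^6/15 - x^5/15 + 4·x^4/3 + 8·x^3/3 + 8·x^2 - 6·x + 1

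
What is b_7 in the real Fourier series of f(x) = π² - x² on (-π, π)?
b_7 = (1/π) ∫_{-π}^{π} f(x)·sin(7x) dx.
Evaluate the integral (use parity and integration by parts as needed): b_7 = 0.

Final answer: 0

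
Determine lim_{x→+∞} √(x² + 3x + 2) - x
This is an ∞ − ∞ indeterminate form.
Multiply and divide by the conjugate √(x²+3x + 2) + x; the x² terms cancel, leaving (3x + 2)/(√(x²+3x + 2)+x) → 3/2.
Limit = 3/2.

Final answer: 3/2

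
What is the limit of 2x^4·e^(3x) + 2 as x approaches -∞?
The product is a 0·∞ indeterminate form at x → -∞.
Rewrite the product as 2x^4 / e^(-3x) (an ∞/∞ form) and apply L'Hôpital, or use the standard hierarchy e^(3|x|) ≫ |x^4| as x → -∞.
The indeterminate product → 0, so the limit = 2.

Final answer: 2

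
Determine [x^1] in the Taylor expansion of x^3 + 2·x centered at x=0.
Expand to order 1: x^3 + 2·x = 2·x + O(x^2).
The coefficient of x^1 is 2.

Final answer: 2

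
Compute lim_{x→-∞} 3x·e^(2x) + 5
The product is a 0·∞ indeterminate form at x → -∞.
Rewrite the product as 3x / e^(-2x) (an ∞/∞ form) and apply L'Hôpital, or use the standard hierarchy e^(2|x|) ≫ |x| as x → -∞.
The indeterminate product → 0, so the limit = 5.

Final answer: 5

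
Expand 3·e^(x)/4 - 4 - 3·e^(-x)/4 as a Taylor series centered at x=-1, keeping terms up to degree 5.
(-16·e - 3·e^(2) + 3)·e^(-1)/4 + (3 + 3·e^(2))·e^(-1)·(x + 1)/4 + (3 - 3·e^(2))·e^(-1)·(x + 1)^2/8 + (1 + e^(2))·e^(-1)·(x + 1)^3/8 + (1 - e^(2))·e^(-1)·(x + 1)^4/32 + (1 + e^(2))·e^(-1)·(x + 1)^5/160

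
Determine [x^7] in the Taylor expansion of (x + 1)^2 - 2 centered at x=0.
Expand to order 7: (x + 1)^2 - 2 = x^2 + 2·x - 1 + O(x^8).
The coefficient of x^7 is 0.

Final answer: 0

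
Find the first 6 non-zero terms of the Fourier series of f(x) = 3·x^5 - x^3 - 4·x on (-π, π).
(-122·π^2 + 6·π^4 + 724)·sin(x) + (-3·π^4 - 20 + 16·π^2)·sin(2·x) + (-46·π^2/9 + 20/27 + 2·π^4)·sin(3·x) + (-3·π^4/2 + 71/64 + 19·π^2/8)·sin(4·x) + (-34·π^2/25 - 796/625 + 6·π^4/5)·sin(5·x) + (-π^4 + 32/27 + 8·π^2/9)·sin(6·x)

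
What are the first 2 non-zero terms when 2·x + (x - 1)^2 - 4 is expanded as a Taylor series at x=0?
x^2 - 3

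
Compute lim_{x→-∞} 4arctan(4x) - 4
Evaluate the dominant behaviour as x → -∞; each term tends to a finite value or vanishes.
Limit = -2·π - 4.

Final answer: -2·π - 4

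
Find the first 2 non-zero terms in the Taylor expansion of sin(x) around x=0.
-x^3/6 + x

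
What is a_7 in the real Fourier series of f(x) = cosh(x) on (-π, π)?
a_7 = (1/π) ∫_{-π}^{π} f(x)·cos(7x) dx.
Evaluate the integral (use parity and integration by parts as needed): a_7 = -sinh(π)/(25·π).

Final answer: -sinh(π)/(25·π)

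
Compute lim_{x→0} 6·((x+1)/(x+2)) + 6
Direct substitution at x = 0 gives 9.

Final answer: 9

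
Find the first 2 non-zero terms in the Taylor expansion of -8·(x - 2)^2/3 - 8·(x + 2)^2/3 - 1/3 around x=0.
-16·x^2/3 - 65/3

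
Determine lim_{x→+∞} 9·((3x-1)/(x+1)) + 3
Evaluate the dominant behaviour as x → +∞; each term tends to a finite value or vanishes.
Limit = 30.

Final answer: 30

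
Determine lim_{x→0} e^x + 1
Direct substitution at x = 0 gives 2.

Final answer: 2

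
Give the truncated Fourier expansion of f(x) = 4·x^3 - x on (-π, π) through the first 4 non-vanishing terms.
(-50 + 8·π^2)·sin(x) + (7 - 4·π^2)·sin(2·x) + (-22/9 + 8·π^2/3)·sin(3·x) + (5/4 - 2·π^2)·sin(4·x)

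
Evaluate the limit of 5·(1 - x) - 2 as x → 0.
Direct substitution at x = 0 gives 3.

Final answer: 3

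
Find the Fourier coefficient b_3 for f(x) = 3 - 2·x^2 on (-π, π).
b_3 = (1/π) ∫_{-π}^{π} f(x)·sin(3x) dx.
Evaluate the integral (use parity and integration by parts as needed): b_3 = 0.

Final answer: 0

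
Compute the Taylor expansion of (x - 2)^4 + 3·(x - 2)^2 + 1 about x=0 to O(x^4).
-8·x^3 + 27·x^2 - 44·x + 29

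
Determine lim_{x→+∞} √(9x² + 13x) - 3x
As x → +∞: multiply by the conjugate to get (13x)/(√(9x²+13x)+3x); the denominator ~ 6x, so the limit is 13/6.
Limit = 13/6.

Final answer: 13/6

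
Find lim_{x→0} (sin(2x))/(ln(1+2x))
Both numerator and denominator → 0 as x → 0; this is a 0/0 indeterminate form.
Expand each to leading order near x = 0: numerator ~ 2·x, denominator ~ 2·x.
The limit of the ratio is 1.

Final answer: 1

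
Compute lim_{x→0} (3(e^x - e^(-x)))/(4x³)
Both numerator and denominator → 0 as x → 0; this is a 0/0 indeterminate form.
Expand each to leading order near x = 0: numerator ~ 6·x, denominator ~ 4·x^3.
The limit of the ratio is ∞.

Final answer: ∞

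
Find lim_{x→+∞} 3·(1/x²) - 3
Evaluate the dominant behaviour as x → +∞; each term tends to a finite value or vanishes.
Limit = -3.

Final answer: -3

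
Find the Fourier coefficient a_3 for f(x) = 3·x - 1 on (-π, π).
a_3 = (1/π) ∫_{-π}^{π} f(x)·cos(3x) dx.
Evaluate the integral (use parity and integration by parts as needed): a_3 = 0.

Final answer: 0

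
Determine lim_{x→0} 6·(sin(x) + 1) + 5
Direct substitution at x = 0 gives 11.

Final answer: 11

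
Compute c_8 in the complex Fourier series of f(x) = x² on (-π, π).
Compute the real Fourier coefficients first: a_8 = 1/16, b_8 = 0.
Then c_8 = (a_8 − i·b_8)/2 = 1/32.

Final answer: 1/32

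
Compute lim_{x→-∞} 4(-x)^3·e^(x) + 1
The product is a 0·∞ indeterminate form at x → -∞.
Rewrite the product as 4(-x)^3 / e^(-x) (an ∞/∞ form) and apply L'Hôpital, or use the standard hierarchy e^(|x|) ≫ |(-x)^3| as x → -∞.
The indeterminate product → 0, so the limit = 1.

Final answer: 1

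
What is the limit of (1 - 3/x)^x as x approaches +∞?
As x → +∞: this is the defining limit (1 - 3/x)^x → e^(-3).
Limit = e^(-3).

Final answer: e^(-3)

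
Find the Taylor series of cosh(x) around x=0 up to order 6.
x^6/720 + x^4/24 + x^2/2 + 1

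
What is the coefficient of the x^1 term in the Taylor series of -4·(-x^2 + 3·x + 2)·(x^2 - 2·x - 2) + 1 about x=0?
Expand to order 1: -4·(-x^2 + 3·x + 2)·(x^2 - 2·x - 2) + 1 = 40·x + 17 + O(x^2).
The coefficient of x^1 is 40.

Final answer: 40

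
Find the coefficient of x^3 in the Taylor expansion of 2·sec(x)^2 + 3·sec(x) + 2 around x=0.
Expand to order 3: 2·sec(x)^2 + 3·sec(x) + 2 = 7·x^2/2 + 7 + O(x^4).
The coefficient of x^3 is 0.

Final answer: 0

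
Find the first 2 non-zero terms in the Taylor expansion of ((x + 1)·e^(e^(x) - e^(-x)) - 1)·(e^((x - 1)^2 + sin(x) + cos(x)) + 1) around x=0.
x^2·(4 + e^(2)) + x·(3 + 3·e^(2))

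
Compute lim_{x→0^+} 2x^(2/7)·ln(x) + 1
The product is a 0·∞ indeterminate form at x → 0⁺.
Rewrite the product as 2·ln(x) / x^(-2/7) and apply L'Hôpital, or use the standard hierarchy x^(-2/7) ≫ |ln x| as x → 0⁺.
The indeterminate product → 0, so the limit = 1.

Final answer: 1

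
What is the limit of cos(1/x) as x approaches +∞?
Evaluate the dominant behaviour as x → +∞; each term tends to a finite value or vanishes.
Limit = 1.

Final answer: 1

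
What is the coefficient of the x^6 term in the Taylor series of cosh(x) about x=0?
Expand to order 6: cosh(x) = x^6/720 + x^4/24 + x^2/2 + 1 + O(x^7).
The coefficient of x^6 is 1/720.

Final answer: 1/720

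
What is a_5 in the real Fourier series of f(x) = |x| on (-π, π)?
a_5 = (1/π) ∫_{-π}^{π} f(x)·cos(5x) dx.
Evaluate the integral (use parity and integration by parts as needed): a_5 = -4/(25·π).

Final answer: -4/(25·π)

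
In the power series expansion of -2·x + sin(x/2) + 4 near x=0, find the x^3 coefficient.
Expand to order 3: -2·x + sin(x/2) + 4 = -x^3/48 - 3·x/2 + 4 + O(x^4).
The coefficient of x^3 is -1/48.

Final answer: -1/48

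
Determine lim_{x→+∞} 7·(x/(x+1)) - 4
Evaluate the dominant behaviour as x → +∞; each term tends to a finite value or vanishes.
Limit = 3.

Final answer: 3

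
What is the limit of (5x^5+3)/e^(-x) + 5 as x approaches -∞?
The quotient is an ∞/∞ indeterminate form as x → -∞.
Compare growth rates of the dominant terms (exponentials ≫ polynomials ≫ logarithms), or apply L'Hôpital's rule; the quotient → 0.
Adding the constant: 0 + 5 = 5. Limit = 5.

Final answer: 5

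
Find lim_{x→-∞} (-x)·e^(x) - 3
The product is a 0·∞ indeterminate form at x → -∞.
Rewrite the product as (-x) / e^(-x) (an ∞/∞ form) and apply L'Hôpital, or use the standard hierarchy e^(|x|) ≫ |(-x)| as x → -∞.
The indeterminate product → 0, so the limit = -3.

Final answer: -3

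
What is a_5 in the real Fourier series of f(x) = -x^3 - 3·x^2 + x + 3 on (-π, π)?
a_5 = (1/π) ∫_{-π}^{π} f(x)·cos(5x) dx.
Evaluate the integral (use parity and integration by parts as needed): a_5 = 12/25.

Final answer: 12/25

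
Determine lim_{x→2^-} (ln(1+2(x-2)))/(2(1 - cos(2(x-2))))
Both numerator and denominator → 0 as x → 2^-; this is a 0/0 indeterminate form.
Expand each to leading order near x = 2: numerator ~ 2·(x - 2), denominator ~ 4·(x - 2)^2.
The limit of the ratio is -∞.

Final answer: -∞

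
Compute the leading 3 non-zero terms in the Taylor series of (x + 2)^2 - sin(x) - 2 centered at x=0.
x^2 + 3·x + 2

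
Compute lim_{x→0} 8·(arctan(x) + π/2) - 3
Direct substitution at x = 0 gives -3 + 4·π.

Final answer: -3 + 4·π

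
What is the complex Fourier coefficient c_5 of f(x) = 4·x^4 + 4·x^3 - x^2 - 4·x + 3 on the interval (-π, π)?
Compute the real Fourier coefficients first: a_5 = 292/625 - 32·π^2/25, b_5 = -248/125 + 8·π^2/5.
Then c_5 = (a_5 − i·b_5)/2 = -16·π^2/25 + 146/625 - 4·i·π^2/5 + 124·i/125.

Final answer: -16·π^2/25 + 146/625 - 4·i·π^2/5 + 124·i/125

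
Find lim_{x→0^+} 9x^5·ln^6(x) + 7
The product is a 0·∞ indeterminate form at x → 0⁺.
Rewrite the product as 9·ln^6(x) / x^(-5) and apply L'Hôpital, or use the standard hierarchy x^(-5) ≫ |ln x|^6 as x → 0⁺.
The indeterminate product → 0, so the limit = 7.

Final answer: 7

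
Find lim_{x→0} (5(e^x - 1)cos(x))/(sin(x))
Both numerator and denominator → 0 as x → 0; this is a 0/0 indeterminate form.
Expand each to leading order near x = 0: numerator ~ 5·x, denominator ~ x.
The limit of the ratio is 5.

Final answer: 5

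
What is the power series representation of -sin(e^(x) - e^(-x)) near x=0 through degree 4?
x^3 - 2·x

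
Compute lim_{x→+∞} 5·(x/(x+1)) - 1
Evaluate the dominant behaviour as x → +∞; each term tends to a finite value or vanishes.
Limit = 4.

Final answer: 4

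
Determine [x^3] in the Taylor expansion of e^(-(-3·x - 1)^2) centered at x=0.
Expand to order 3: e^(-(-3·x - 1)^2) = 18·x^3·e^(-1) + 9·x^2·e^(-1) - 6·x·e^(-1) + e^(-1) + O(x^4).
The coefficient of x^3 is 18·e^(-1).

Final answer: 18·e^(-1)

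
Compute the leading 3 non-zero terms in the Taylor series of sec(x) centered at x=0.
5·x^4/24 + x^2/2 + 1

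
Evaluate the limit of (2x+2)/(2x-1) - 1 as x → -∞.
Evaluate the dominant behaviour as x → -∞; each term tends to a finite value or vanishes.
Limit = 0.

Final answer: 0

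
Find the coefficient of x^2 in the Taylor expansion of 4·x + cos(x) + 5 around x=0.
Expand to order 2: 4·x + cos(x) + 5 = -x^2/2 + 4·x + 6 + O(x^3).
The coefficient of x^2 is -1/2.

Final answer: -1/2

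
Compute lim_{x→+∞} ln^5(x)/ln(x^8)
This is an ∞/∞ indeterminate form as x → +∞.
Write ln(x^8) = 8·ln(x), reducing the quotient to ln^4(x)/8 → ∞.
Limit = ∞.

Final answer: ∞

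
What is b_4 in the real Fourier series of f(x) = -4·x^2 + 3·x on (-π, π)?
b_4 = (1/π) ∫_{-π}^{π} f(x)·sin(4x) dx.
Evaluate the integral (use parity and integration by parts as needed): b_4 = -3/2.

Final answer: -3/2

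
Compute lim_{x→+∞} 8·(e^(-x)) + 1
Evaluate the dominant behaviour as x → +∞; each term tends to a finite value or vanishes.
Limit = 1.

Final answer: 1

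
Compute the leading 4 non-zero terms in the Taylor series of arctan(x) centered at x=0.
-x^7/7 + x^5/5 - x^3/3 + x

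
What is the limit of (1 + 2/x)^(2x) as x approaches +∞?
As x → +∞: write (1 + 2/x)^(2x) = ((1 + 2/x)^x)^2 → (e^2)^2 = e^4.
Limit = e^(4).

Final answer: e^(4)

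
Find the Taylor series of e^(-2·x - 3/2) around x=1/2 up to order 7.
e^(-5/2) - 2·e^(-5/2)·(x - 1/2) + 2·e^(-5/2)·(x - 1/2)^2 - 4·e^(-5/2)·(x - 1/2)^3/3 + 2·e^(-5/2)·(x - 1/2)^4/3 - 4·e^(-5/2)·(x - 1/2)^5/15 + 4·e^(-5/2)·(x - 1/2)^6/45 - 8·e^(-5/2)·(x - 1/2)^7/315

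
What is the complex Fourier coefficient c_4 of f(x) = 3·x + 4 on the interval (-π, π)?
Compute the real Fourier coefficients first: a_4 = 0, b_4 = -3/2.
Then c_4 = (a_4 − i·b_4)/2 = 3·i/4.

Final answer: 3·i/4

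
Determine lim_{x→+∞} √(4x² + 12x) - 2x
As x → +∞: multiply by the conjugate to get (12x)/(√(4x²+12x)+2x); the denominator ~ 4x, so the limit is 12/4 = 3.
Limit = 3.

Final answer: 3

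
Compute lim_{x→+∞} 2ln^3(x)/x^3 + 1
The quotient is an ∞/∞ indeterminate form as x → +∞.
The polynomial denominator x^3 dominates the logarithmic numerator (any positive power of x ≫ ln^3(x) as x → ∞), so the quotient → 0.
Adding the constant: 0 + 1 = 1. Limit = 1.

Final answer: 1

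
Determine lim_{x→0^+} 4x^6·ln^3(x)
This is a 0·∞ indeterminate form at x → 0⁺.
Rewrite the product as 4·ln^3(x) / x^(-6) and apply L'Hôpital, or use the standard hierarchy x^(-6) ≫ |ln x|^3 as x → 0⁺.
The indeterminate product → 0, so the limit = 0.

Final answer: 0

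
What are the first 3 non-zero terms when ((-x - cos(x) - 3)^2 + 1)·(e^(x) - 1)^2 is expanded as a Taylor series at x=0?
179·x^4/12 + 25·x^3 + 17·x^2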